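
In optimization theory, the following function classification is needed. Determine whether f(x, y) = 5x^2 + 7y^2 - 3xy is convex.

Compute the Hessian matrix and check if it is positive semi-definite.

f(x,y) = 5x^2 + 7y^2 - 3xy
Hessian H = [[10, -3], [-3, 14]]
trace(H) = 24, det(H) = 131
Eigenvalues: (24 +/- sqrt(52)) / 2 = 15.61, 8.394
Since both eigenvalues > 0, f is convex.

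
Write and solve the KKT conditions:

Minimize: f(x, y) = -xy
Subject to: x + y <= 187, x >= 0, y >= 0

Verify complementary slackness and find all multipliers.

Problem: min -xy s.t. x + y <= 187 (multiplier lambda), x >= 0 (mu_x), y >= 0 (mu_y)
KKT stationarity: -y + lambda - mu_x = 0, -x + lambda - mu_y = 0, with lambda, mu_x, mu_y >= 0
Complementary slackness: lambda*(x + y - 187) = 0, mu_x*x = 0, mu_y*y = 0
If lambda = 0: y = -mu_x <= 0 and x = -mu_y <= 0 force x = y = 0 with f = 0; but x = y = 187/2 is feasible with f = -34969/4 < 0, so this is not the minimum. Hence lambda > 0 and x + y = 187.
Try x > 0, y > 0 (so mu_x = mu_y = 0): y = lambda, x = lambda => x = y = lambda
x + y = 187 => 2*lambda = 187 => lambda = 187/2
x* = y* = 187/2 > 0, consistent with mu_x = mu_y = 0.
(Any feasible point with x = 0 or y = 0 has f = 0 > -34969/4, so the minimum is not on those boundaries.)
min(-xy) = -34969/4 (i.e. max xy = 34969/4)
Multipliers: lambda = 187/2, mu_x = 0, mu_y = 0
Complementary slackness: lambda*(x + y - 187) = 187/2*(187/2 + 187/2 - 187) = 0, mu_x*x = 0*187/2 = 0, mu_y*y = 0*187/2 = 0. Satisfied.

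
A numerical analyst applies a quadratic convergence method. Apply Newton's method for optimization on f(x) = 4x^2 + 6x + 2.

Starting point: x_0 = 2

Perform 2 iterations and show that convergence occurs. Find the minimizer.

f(x) = 4x^2 + 6x + 2, f'(x) = 8x + (6), f''(x) = 8
Step 1: f'(2) = 22, x_1 = 2 - 22/8 = -3/4
Step 2: f'(-3/4) = 0, x_2 = -3/4 (converged)
Newton's method converges in 1 step for quadratics.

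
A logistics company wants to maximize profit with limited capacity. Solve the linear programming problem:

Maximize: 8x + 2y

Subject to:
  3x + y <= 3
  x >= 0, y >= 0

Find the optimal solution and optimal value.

The feasible region has vertices at [(0, 0), (1, 0), (0, 3)].
Checking objective 8x + 2y at each vertex:
  (0, 0): 8*0 + 2*0 = 0
  (1, 0): 8*1 + 2*0 = 8
  (0, 3): 8*0 + 2*3 = 6
Maximum is 8 at (1, 0).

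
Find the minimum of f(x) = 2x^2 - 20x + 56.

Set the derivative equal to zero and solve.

f(x) = 2x^2 - 20x + 56
f'(x) = 4x + (-20) = 0
x = 20/4 = 5
f(5) = 6
Since f''(x) = 4 > 0, this is a minimum.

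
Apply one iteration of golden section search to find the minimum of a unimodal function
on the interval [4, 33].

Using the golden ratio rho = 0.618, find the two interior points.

Golden section search on [4, 33].
Golden ratio rho = 0.618 (approx).
Interior points:
  x_1 = 4 + (1-0.618)*29 = 15.0780
  x_2 = 4 + 0.618*29 = 21.9220
Compare f(x_1) and f(x_2) to determine which subinterval to keep.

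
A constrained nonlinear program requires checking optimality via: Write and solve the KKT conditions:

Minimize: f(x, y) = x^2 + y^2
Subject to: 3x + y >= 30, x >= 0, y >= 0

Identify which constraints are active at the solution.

KKT conditions for min x^2 + y^2 s.t. 3x + 1y >= 30, x >= 0, y >= 0:
Stationarity: 2x = mu*3 + mu_x, 2y = mu*1 + mu_y, with mu, mu_x, mu_y >= 0
Complementary slackness: mu*(3x + y - 30) = 0, mu_x*x = 0, mu_y*y = 0
(0, 0) is infeasible (3*0 + 1*0 < 30), so if mu = 0 stationarity would force x = mu_x/2 >= 0, y = mu_y/2 >= 0 with mu_x*x = mu_y*y = 0, i.e. x = y = 0: contradiction. Hence mu > 0 and 3x + y = 30 is active.
Try x > 0, y > 0 (so mu_x = mu_y = 0): x = 3*mu/2, y = 1*mu/2
Substitute: 3*(3*mu/2) + 1*(1*mu/2) = 30
  mu*10/2 = 30 => mu = 6
x* = 9 > 0, y* = 3 > 0, consistent with mu_x = mu_y = 0.
f is convex and the constraints are linear, so this KKT point is the global minimum.
f* = 90
Active constraints: 3x + y >= 30 (holds with equality, mu = 6 > 0); x >= 0 and y >= 0 are inactive (mu_x = mu_y = 0).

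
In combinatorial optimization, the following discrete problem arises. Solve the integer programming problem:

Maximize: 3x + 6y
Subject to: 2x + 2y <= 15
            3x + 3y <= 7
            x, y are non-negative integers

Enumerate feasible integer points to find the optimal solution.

Constraint 1: 2x + 2y <= 15
Constraint 2: 3x + 3y <= 7
Feasible x range (need y >= 0): 0 <= x <= min(15/2, 7/3) => x in {0, ..., 2}.
Enumerate feasible integer points row by row (the coefficient of y is 6 > 0, so for each x the largest feasible y gives the best value):
  x = 0: y <= min((15 - 2*0)/2, (7 - 3*0)/3) => y in {0, ..., 2}; best 3*0 + 6*2 = 12
  x = 1: y <= min((15 - 2*1)/2, (7 - 3*1)/3) => y in {0, ..., 1}; best 3*1 + 6*1 = 9
  x = 2: y <= min((15 - 2*2)/2, (7 - 3*2)/3) => y in {0}; best 3*2 + 6*0 = 6
The maximum 3x + 6y = 12 is achieved at x = 0, y = 2.
Check: 2*0 + 2*2 = 4 <= 15 and 3*0 + 3*2 = 6 <= 7.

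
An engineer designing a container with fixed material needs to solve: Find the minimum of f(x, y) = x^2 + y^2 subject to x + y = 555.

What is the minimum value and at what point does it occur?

Substitute y = 555 - x into f(x,y) = x^2 + y^2:
g(x) = x^2 + (555 - x)^2 = 2x^2 - 1110x + 308025
g'(x) = 4x - 1110 = 0  =>  x = 555/2
y = 555 - 555/2 = 555/2
Minimum value = (555/2)^2 + (555/2)^2 = 308025/2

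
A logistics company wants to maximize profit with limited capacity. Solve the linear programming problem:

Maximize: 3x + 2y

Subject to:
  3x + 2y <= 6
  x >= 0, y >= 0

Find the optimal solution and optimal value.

The feasible region has vertices at [(0, 0), (2, 0), (0, 3)].
Checking objective 3x + 2y at each vertex:
  (0, 0): 3*0 + 2*0 = 0
  (2, 0): 3*2 + 2*0 = 6
  (0, 3): 3*0 + 2*3 = 6
Maximum is 6 at (2, 0).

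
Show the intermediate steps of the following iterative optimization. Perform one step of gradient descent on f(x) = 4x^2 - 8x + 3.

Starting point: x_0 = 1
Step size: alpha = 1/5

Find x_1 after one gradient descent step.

f(x) = 4x^2 - 8x + 3
f'(x) = 8x - 8
f'(1) = 8*1 + (-8) = 0
x_1 = x_0 - alpha * f'(x_0) = 1 - 1/5 * 0 = 1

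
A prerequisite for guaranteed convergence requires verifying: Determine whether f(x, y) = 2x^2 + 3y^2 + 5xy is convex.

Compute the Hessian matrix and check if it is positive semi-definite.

f(x,y) = 2x^2 + 3y^2 + 5xy
Hessian H = [[4, 5], [5, 6]]
trace(H) = 10, det(H) = -1
Eigenvalues: (10 +/- sqrt(104)) / 2 = 10.1, -0.09902
Since not both eigenvalues positive, f is neither convex nor concave.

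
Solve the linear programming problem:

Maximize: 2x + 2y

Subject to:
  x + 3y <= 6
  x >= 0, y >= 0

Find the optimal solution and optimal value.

The feasible region has vertices at [(0, 0), (6, 0), (0, 2)].
Checking objective 2x + 2y at each vertex:
  (0, 0): 2*0 + 2*0 = 0
  (6, 0): 2*6 + 2*0 = 12
  (0, 2): 2*0 + 2*2 = 4
Maximum is 12 at (6, 0).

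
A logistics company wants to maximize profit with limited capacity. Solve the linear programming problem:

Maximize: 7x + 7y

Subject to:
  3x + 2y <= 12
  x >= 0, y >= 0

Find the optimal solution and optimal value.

The feasible region has vertices at [(0, 0), (4, 0), (0, 6)].
Checking objective 7x + 7y at each vertex:
  (0, 0): 7*0 + 7*0 = 0
  (4, 0): 7*4 + 7*0 = 28
  (0, 6): 7*0 + 7*6 = 42
Maximum is 42 at (0, 6).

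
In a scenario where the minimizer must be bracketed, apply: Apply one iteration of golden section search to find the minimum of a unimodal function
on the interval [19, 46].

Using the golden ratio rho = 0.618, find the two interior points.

Golden section search on [19, 46].
Golden ratio rho = 0.618 (approx).
Interior points:
  x_1 = 19 + (1-0.618)*27 = 29.3140
  x_2 = 19 + 0.618*27 = 35.6860
Compare f(x_1) and f(x_2) to determine which subinterval to keep.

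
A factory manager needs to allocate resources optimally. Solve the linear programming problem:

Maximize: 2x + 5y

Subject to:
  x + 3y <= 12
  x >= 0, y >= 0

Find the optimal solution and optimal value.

The feasible region has vertices at [(0, 0), (12, 0), (0, 4)].
Checking objective 2x + 5y at each vertex:
  (0, 0): 2*0 + 5*0 = 0
  (12, 0): 2*12 + 5*0 = 24
  (0, 4): 2*0 + 5*4 = 20
Maximum is 24 at (12, 0).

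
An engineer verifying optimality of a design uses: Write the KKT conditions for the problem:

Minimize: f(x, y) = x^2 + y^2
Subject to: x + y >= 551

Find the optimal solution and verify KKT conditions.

KKT conditions for min x^2 + y^2 s.t. x + y >= 551:
Stationarity: 2x = mu, 2y = mu
So x = y = mu/2.
Complementary slackness: mu*(x + y - 551) = 0
Primal feasibility: x + y >= 551; dual feasibility: mu >= 0
If mu = 0 then x = y = 0, but 0 + 0 < 551 is infeasible, so the constraint is active.
Constraint active: x + y = 2*(mu/2) = 551 => mu = 551
x = y = 551/2, f = 303601/2
Verify: stationarity 2*(551/2) = 551 = mu; primal 551/2 + 551/2 = 551 >= 551; dual mu = 551 >= 0; complementary slackness 551*(551 - 551) = 0. All KKT conditions hold.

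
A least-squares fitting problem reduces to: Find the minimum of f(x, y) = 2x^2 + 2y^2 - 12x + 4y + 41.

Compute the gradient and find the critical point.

f(x,y) = 2x^2 + 2y^2 - 12x + 4y + 41
df/dx = 4x + (-12) = 0  =>  x = 3
df/dy = 4y + (4) = 0  =>  y = -1
f(3, -1) = 2*(3)^2 + 2*(-1)^2 + -12*(3) + 4*(-1) + 41 = 21
Hessian is diagonal with entries 4, 4 > 0, so this is a minimum.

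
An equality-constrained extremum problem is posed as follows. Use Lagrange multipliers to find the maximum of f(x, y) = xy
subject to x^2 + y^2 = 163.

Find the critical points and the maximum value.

Lagrange conditions: y = 2*lambda*x and x = 2*lambda*y
If x = 0 then y = 0, violating the constraint, so x, y != 0.
Dividing: y/x = x/y => x^2 = y^2 => y = x or y = -x
Constraint: 2x^2 = 163 => x^2 = 163/2 => x = +/-sqrt(163/2)
Critical points: (sqrt(163/2), sqrt(163/2)), (-sqrt(163/2), -sqrt(163/2)), (sqrt(163/2), -sqrt(163/2)), (-sqrt(163/2), sqrt(163/2))
  y = x:  xy = x^2 = 163/2  at (sqrt(163/2), sqrt(163/2)) and (-sqrt(163/2), -sqrt(163/2))
  y = -x: xy = -x^2 = -163/2 at (sqrt(163/2), -sqrt(163/2)) and (-sqrt(163/2), sqrt(163/2))
Maximum xy = 163/2 at (sqrt(163/2), sqrt(163/2)) and (-sqrt(163/2), -sqrt(163/2))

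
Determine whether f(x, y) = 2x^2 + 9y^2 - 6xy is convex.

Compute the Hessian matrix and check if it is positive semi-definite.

f(x,y) = 2x^2 + 9y^2 - 6xy
Hessian H = [[4, -6], [-6, 18]]
trace(H) = 22, det(H) = 36
Eigenvalues: (22 +/- sqrt(340)) / 2 = 20.22, 1.78
Since both eigenvalues > 0, f is convex.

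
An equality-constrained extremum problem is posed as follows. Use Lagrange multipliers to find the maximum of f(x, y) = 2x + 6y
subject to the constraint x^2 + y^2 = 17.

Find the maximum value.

Set up Lagrange conditions: grad f = lambda * grad g
  2 = 2*lambda*x
  6 = 2*lambda*y
From these: x/y = 2/6, so x = 2t, y = 6t for some t.
Substitute into constraint: (2t)^2 + (6t)^2 = 17
  t^2 * 40 = 17
  t = sqrt(17/40)
Maximum = 2*x + 6*y = (2^2 + 6^2)*t = 40 * sqrt(17/40) = sqrt(680)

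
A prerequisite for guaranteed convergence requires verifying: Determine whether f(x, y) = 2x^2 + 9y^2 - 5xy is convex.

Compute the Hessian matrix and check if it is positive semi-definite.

f(x,y) = 2x^2 + 9y^2 - 5xy
Hessian H = [[4, -5], [-5, 18]]
trace(H) = 22, det(H) = 47
Eigenvalues: (22 +/- sqrt(296)) / 2 = 19.6, 2.398
Since both eigenvalues > 0, f is convex.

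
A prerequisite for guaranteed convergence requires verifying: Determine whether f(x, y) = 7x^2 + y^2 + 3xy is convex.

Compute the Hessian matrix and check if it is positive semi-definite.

f(x,y) = 7x^2 + y^2 + 3xy
Hessian H = [[14, 3], [3, 2]]
trace(H) = 16, det(H) = 19
Eigenvalues: (16 +/- sqrt(180)) / 2 = 14.71, 1.292
Since both eigenvalues > 0, f is convex.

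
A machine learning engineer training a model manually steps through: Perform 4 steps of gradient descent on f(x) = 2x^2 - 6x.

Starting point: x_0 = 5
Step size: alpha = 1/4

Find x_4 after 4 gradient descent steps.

f(x) = 2x^2 - 6x, f'(x) = 4x + (-6)
Step 1: f'(5) = 14, x_1 = 5 - 1/4 * 14 = 3/2
Step 2: f'(3/2) = 0, x_2 = 3/2 - 1/4 * 0 = 3/2
Step 3: f'(3/2) = 0, x_3 = 3/2 - 1/4 * 0 = 3/2
Step 4: f'(3/2) = 0, x_4 = 3/2 - 1/4 * 0 = 3/2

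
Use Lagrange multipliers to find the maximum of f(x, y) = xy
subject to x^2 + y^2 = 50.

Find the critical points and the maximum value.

Lagrange conditions: y = 2*lambda*x and x = 2*lambda*y
If x = 0 then y = 0, violating the constraint, so x, y != 0.
Dividing: y/x = x/y => x^2 = y^2 => y = x or y = -x
Constraint: 2x^2 = 50 => x^2 = 25 => x = +/-5
Critical points: (5, 5), (-5, -5), (5, -5), (-5, 5)
  y = x:  xy = x^2 = 25  at (5, 5) and (-5, -5)
  y = -x: xy = -x^2 = -25 at (5, -5) and (-5, 5)
Maximum xy = 25 at (5, 5) and (-5, -5)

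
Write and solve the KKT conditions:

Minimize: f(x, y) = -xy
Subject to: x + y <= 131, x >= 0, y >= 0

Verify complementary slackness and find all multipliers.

Problem: min -xy s.t. x + y <= 131 (multiplier lambda), x >= 0 (mu_x), y >= 0 (mu_y)
KKT stationarity: -y + lambda - mu_x = 0, -x + lambda - mu_y = 0, with lambda, mu_x, mu_y >= 0
Complementary slackness: lambda*(x + y - 131) = 0, mu_x*x = 0, mu_y*y = 0
If lambda = 0: y = -mu_x <= 0 and x = -mu_y <= 0 force x = y = 0 with f = 0; but x = y = 131/2 is feasible with f = -17161/4 < 0, so this is not the minimum. Hence lambda > 0 and x + y = 131.
Try x > 0, y > 0 (so mu_x = mu_y = 0): y = lambda, x = lambda => x = y = lambda
x + y = 131 => 2*lambda = 131 => lambda = 131/2
x* = y* = 131/2 > 0, consistent with mu_x = mu_y = 0.
(Any feasible point with x = 0 or y = 0 has f = 0 > -17161/4, so the minimum is not on those boundaries.)
min(-xy) = -17161/4 (i.e. max xy = 17161/4)
Multipliers: lambda = 131/2, mu_x = 0, mu_y = 0
Complementary slackness: lambda*(x + y - 131) = 131/2*(131/2 + 131/2 - 131) = 0, mu_x*x = 0*131/2 = 0, mu_y*y = 0*131/2 = 0. Satisfied.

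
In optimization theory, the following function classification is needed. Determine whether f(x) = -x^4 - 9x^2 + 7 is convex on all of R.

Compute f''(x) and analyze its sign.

f(x) = -x^4 - 9x^2 + 7
f'(x) = -4x^3 + -18x
f''(x) = -12x^2 + -18
f''(x) = -12x^2 + -18 <= -18 < 0 for all x
Therefore, f is concave on R.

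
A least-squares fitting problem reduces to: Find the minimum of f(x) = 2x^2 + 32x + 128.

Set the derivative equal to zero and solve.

f(x) = 2x^2 + 32x + 128
f'(x) = 4x + (32) = 0
x = -32/4 = -8
f(-8) = 0
Since f''(x) = 4 > 0, this is a minimum.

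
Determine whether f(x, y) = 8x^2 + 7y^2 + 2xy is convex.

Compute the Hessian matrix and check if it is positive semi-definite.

f(x,y) = 8x^2 + 7y^2 + 2xy
Hessian H = [[16, 2], [2, 14]]
trace(H) = 30, det(H) = 220
Eigenvalues: (30 +/- sqrt(20)) / 2 = 17.24, 12.76
Since both eigenvalues > 0, f is convex.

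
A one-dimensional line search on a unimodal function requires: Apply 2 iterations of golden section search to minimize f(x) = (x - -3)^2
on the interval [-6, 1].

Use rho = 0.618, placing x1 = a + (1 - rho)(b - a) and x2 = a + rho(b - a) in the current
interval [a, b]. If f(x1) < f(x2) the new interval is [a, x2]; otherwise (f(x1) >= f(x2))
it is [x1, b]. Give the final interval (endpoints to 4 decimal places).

Golden section search for min of f(x) = (x - -3)^2 on [-6, 1].
Each step: x1 = a + (1 - rho)(b - a), x2 = a + rho(b - a); if f(x1) < f(x2) keep [a, x2], otherwise keep [x1, b].
Step 1: [-6.0000, 1.0000], x1=-3.3260 (f=0.1063), x2=-1.6740 (f=1.7583); f(x1) < f(x2) => keep [-6.0000, -1.6740]
Step 2: [-6.0000, -1.6740], x1=-4.3475 (f=1.8157), x2=-3.3265 (f=0.1066); f(x1) > f(x2) => keep [-4.3475, -1.6740]
Final interval: [-4.3475, -1.6740]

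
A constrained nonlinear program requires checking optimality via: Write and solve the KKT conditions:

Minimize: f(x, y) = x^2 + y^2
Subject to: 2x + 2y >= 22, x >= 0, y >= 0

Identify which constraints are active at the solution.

KKT conditions for min x^2 + y^2 s.t. 2x + 2y >= 22, x >= 0, y >= 0:
Stationarity: 2x = mu*2 + mu_x, 2y = mu*2 + mu_y, with mu, mu_x, mu_y >= 0
Complementary slackness: mu*(2x + 2y - 22) = 0, mu_x*x = 0, mu_y*y = 0
(0, 0) is infeasible (2*0 + 2*0 < 22), so if mu = 0 stationarity would force x = mu_x/2 >= 0, y = mu_y/2 >= 0 with mu_x*x = mu_y*y = 0, i.e. x = y = 0: contradiction. Hence mu > 0 and 2x + 2y = 22 is active.
Try x > 0, y > 0 (so mu_x = mu_y = 0): x = 2*mu/2, y = 2*mu/2
Substitute: 2*(2*mu/2) + 2*(2*mu/2) = 22
  mu*8/2 = 22 => mu = 11/2
x* = 11/2 > 0, y* = 11/2 > 0, consistent with mu_x = mu_y = 0.
f is convex and the constraints are linear, so this KKT point is the global minimum.
f* = 121/2
Active constraints: 2x + 2y >= 22 (holds with equality, mu = 11/2 > 0); x >= 0 and y >= 0 are inactive (mu_x = mu_y = 0).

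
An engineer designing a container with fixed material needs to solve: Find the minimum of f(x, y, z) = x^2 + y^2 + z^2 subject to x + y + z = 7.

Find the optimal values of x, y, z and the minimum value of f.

Using Lagrange multipliers on f = x^2 + y^2 + z^2 with constraint x + y + z = 7:
Conditions: 2*1*x = lambda, 2*1*y = lambda, 2*1*z = lambda
So x = lambda/2, y = lambda/2, z = lambda/2
Substituting into constraint: lambda * (3/2) = 7
lambda = 14/3
x = 7/3, y = 7/3, z = 7/3
Minimum value = 49/3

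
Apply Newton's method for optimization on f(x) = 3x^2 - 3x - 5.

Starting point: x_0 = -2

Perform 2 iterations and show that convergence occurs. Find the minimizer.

f(x) = 3x^2 - 3x - 5, f'(x) = 6x + (-3), f''(x) = 6
Step 1: f'(-2) = -15, x_1 = -2 - -15/6 = 1/2
Step 2: f'(1/2) = 0, x_2 = 1/2 (converged)
Newton's method converges in 1 step for quadratics.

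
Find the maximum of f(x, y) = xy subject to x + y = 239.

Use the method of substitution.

Substitute y = 239 - x into f(x,y) = xy:
g(x) = x(239 - x) = 239x - x^2
g'(x) = 239 - 2x = 0  =>  x = 239/2
y = 239 - 239/2 = 239/2
Maximum value = (239/2) * (239/2) = 57121/4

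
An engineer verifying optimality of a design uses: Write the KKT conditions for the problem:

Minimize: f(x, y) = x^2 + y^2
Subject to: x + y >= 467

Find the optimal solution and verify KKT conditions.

KKT conditions for min x^2 + y^2 s.t. x + y >= 467:
Stationarity: 2x = mu, 2y = mu
So x = y = mu/2.
Complementary slackness: mu*(x + y - 467) = 0
Primal feasibility: x + y >= 467; dual feasibility: mu >= 0
If mu = 0 then x = y = 0, but 0 + 0 < 467 is infeasible, so the constraint is active.
Constraint active: x + y = 2*(mu/2) = 467 => mu = 467
x = y = 467/2, f = 218089/2
Verify: stationarity 2*(467/2) = 467 = mu; primal 467/2 + 467/2 = 467 >= 467; dual mu = 467 >= 0; complementary slackness 467*(467 - 467) = 0. All KKT conditions hold.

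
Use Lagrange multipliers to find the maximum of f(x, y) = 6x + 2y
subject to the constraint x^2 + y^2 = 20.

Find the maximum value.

Set up Lagrange conditions: grad f = lambda * grad g
  6 = 2*lambda*x
  2 = 2*lambda*y
From these: x/y = 6/2, so x = 6t, y = 2t for some t.
Substitute into constraint: (6t)^2 + (2t)^2 = 20
  t^2 * 40 = 20
  t = sqrt(20/40)
Maximum = 6*x + 2*y = (6^2 + 2^2)*t = 40 * sqrt(20/40) = sqrt(800)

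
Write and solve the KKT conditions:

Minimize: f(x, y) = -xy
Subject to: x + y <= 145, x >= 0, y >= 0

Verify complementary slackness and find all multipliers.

Problem: min -xy s.t. x + y <= 145 (multiplier lambda), x >= 0 (mu_x), y >= 0 (mu_y)
KKT stationarity: -y + lambda - mu_x = 0, -x + lambda - mu_y = 0, with lambda, mu_x, mu_y >= 0
Complementary slackness: lambda*(x + y - 145) = 0, mu_x*x = 0, mu_y*y = 0
If lambda = 0: y = -mu_x <= 0 and x = -mu_y <= 0 force x = y = 0 with f = 0; but x = y = 145/2 is feasible with f = -21025/4 < 0, so this is not the minimum. Hence lambda > 0 and x + y = 145.
Try x > 0, y > 0 (so mu_x = mu_y = 0): y = lambda, x = lambda => x = y = lambda
x + y = 145 => 2*lambda = 145 => lambda = 145/2
x* = y* = 145/2 > 0, consistent with mu_x = mu_y = 0.
(Any feasible point with x = 0 or y = 0 has f = 0 > -21025/4, so the minimum is not on those boundaries.)
min(-xy) = -21025/4 (i.e. max xy = 21025/4)
Multipliers: lambda = 145/2, mu_x = 0, mu_y = 0
Complementary slackness: lambda*(x + y - 145) = 145/2*(145/2 + 145/2 - 145) = 0, mu_x*x = 0*145/2 = 0, mu_y*y = 0*145/2 = 0. Satisfied.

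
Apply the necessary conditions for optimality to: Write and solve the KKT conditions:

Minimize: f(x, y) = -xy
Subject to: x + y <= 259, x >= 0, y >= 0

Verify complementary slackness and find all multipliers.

Problem: min -xy s.t. x + y <= 259 (multiplier lambda), x >= 0 (mu_x), y >= 0 (mu_y)
KKT stationarity: -y + lambda - mu_x = 0, -x + lambda - mu_y = 0, with lambda, mu_x, mu_y >= 0
Complementary slackness: lambda*(x + y - 259) = 0, mu_x*x = 0, mu_y*y = 0
If lambda = 0: y = -mu_x <= 0 and x = -mu_y <= 0 force x = y = 0 with f = 0; but x = y = 259/2 is feasible with f = -67081/4 < 0, so this is not the minimum. Hence lambda > 0 and x + y = 259.
Try x > 0, y > 0 (so mu_x = mu_y = 0): y = lambda, x = lambda => x = y = lambda
x + y = 259 => 2*lambda = 259 => lambda = 259/2
x* = y* = 259/2 > 0, consistent with mu_x = mu_y = 0.
(Any feasible point with x = 0 or y = 0 has f = 0 > -67081/4, so the minimum is not on those boundaries.)
min(-xy) = -67081/4 (i.e. max xy = 67081/4)
Multipliers: lambda = 259/2, mu_x = 0, mu_y = 0
Complementary slackness: lambda*(x + y - 259) = 259/2*(259/2 + 259/2 - 259) = 0, mu_x*x = 0*259/2 = 0, mu_y*y = 0*259/2 = 0. Satisfied.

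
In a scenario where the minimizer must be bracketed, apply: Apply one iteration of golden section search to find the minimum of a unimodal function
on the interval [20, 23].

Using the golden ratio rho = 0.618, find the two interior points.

Golden section search on [20, 23].
Golden ratio rho = 0.618 (approx).
Interior points:
  x_1 = 20 + (1-0.618)*3 = 21.1460
  x_2 = 20 + 0.618*3 = 21.8540
Compare f(x_1) and f(x_2) to determine which subinterval to keep.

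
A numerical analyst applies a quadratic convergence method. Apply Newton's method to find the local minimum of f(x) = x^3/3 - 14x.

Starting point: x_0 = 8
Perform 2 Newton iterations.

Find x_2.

f(x) = x^3/3 - 14x
f'(x) = x^2 - 14, f''(x) = 2x
Newton update: x_{n+1} = x_n - (x_n^2 - 14)/(2*x_n)
Step 1: x_0 = 8, f'=50, f''=16, x_1 = 39/8
Step 2: x_1 = 39/8, f'=625/64, f''=39/4, x_2 = 2417/624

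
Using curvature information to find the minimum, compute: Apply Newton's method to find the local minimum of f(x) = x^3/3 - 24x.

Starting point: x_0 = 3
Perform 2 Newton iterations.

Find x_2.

f(x) = x^3/3 - 24x
f'(x) = x^2 - 24, f''(x) = 2x
Newton update: x_{n+1} = x_n - (x_n^2 - 24)/(2*x_n)
Step 1: x_0 = 3, f'=-15, f''=6, x_1 = 11/2
Step 2: x_1 = 11/2, f'=25/4, f''=11, x_2 = 217/44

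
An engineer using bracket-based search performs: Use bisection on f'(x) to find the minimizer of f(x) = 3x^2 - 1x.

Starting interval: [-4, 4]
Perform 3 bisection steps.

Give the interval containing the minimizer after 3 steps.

Finding critical point of f(x) = 3x^2 - 1x using bisection on f'(x) = 6x + -1.
f'(x) = 0 when x = 1/6.
Starting interval: [-4, 4]
Step 1: mid = 0, f'(mid) = -1, new interval = [0, 4]
Step 2: mid = 2, f'(mid) = 11, new interval = [0, 2]
Step 3: mid = 1, f'(mid) = 5, new interval = [0, 1]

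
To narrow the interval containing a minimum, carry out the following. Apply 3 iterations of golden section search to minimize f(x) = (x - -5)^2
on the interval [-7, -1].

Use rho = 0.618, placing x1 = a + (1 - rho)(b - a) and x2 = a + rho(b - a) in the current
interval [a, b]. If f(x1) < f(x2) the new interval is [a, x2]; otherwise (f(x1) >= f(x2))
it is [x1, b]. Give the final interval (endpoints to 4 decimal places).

Golden section search for min of f(x) = (x - -5)^2 on [-7, -1].
Each step: x1 = a + (1 - rho)(b - a), x2 = a + rho(b - a); if f(x1) < f(x2) keep [a, x2], otherwise keep [x1, b].
Step 1: [-7.0000, -1.0000], x1=-4.7080 (f=0.0853), x2=-3.2920 (f=2.9173); f(x1) < f(x2) => keep [-7.0000, -3.2920]
Step 2: [-7.0000, -3.2920], x1=-5.5835 (f=0.3405), x2=-4.7085 (f=0.0850); f(x1) > f(x2) => keep [-5.5835, -3.2920]
Step 3: [-5.5835, -3.2920], x1=-4.7082 (f=0.0852), x2=-4.1674 (f=0.6933); f(x1) < f(x2) => keep [-5.5835, -4.1674]
Final interval: [-5.5835, -4.1674]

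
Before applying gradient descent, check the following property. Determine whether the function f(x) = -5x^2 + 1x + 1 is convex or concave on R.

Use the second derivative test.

f(x) = -5x^2 + 1x + 1
f'(x) = -10x + 1
f''(x) = -10
Since f''(x) = -10 < 0 for all x, f is concave on R.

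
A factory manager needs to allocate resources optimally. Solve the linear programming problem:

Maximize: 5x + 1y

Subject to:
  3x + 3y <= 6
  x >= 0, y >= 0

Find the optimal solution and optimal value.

The feasible region has vertices at [(0, 0), (2, 0), (0, 2)].
Checking objective 5x + 1y at each vertex:
  (0, 0): 5*0 + 1*0 = 0
  (2, 0): 5*2 + 1*0 = 10
  (0, 2): 5*0 + 1*2 = 2
Maximum is 10 at (2, 0).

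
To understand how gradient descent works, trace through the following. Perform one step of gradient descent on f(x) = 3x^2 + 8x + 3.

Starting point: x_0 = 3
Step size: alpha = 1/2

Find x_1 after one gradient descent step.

f(x) = 3x^2 + 8x + 3
f'(x) = 6x + 8
f'(3) = 6*3 + (8) = 26
x_1 = x_0 - alpha * f'(x_0) = 3 - 1/2 * 26 = -10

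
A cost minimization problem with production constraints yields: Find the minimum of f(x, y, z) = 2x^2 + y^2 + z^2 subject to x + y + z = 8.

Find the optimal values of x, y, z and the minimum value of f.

Using Lagrange multipliers on f = 2x^2 + y^2 + z^2 with constraint x + y + z = 8:
Conditions: 2*2*x = lambda, 2*1*y = lambda, 2*1*z = lambda
So x = lambda/4, y = lambda/2, z = lambda/2
Substituting into constraint: lambda * (5/4) = 8
lambda = 32/5
x = 8/5, y = 16/5, z = 16/5
Minimum value = 128/5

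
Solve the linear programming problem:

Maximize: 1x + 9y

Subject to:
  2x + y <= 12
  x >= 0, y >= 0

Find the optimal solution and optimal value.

The feasible region has vertices at [(0, 0), (6, 0), (0, 12)].
Checking objective 1x + 9y at each vertex:
  (0, 0): 1*0 + 9*0 = 0
  (6, 0): 1*6 + 9*0 = 6
  (0, 12): 1*0 + 9*12 = 108
Maximum is 108 at (0, 12).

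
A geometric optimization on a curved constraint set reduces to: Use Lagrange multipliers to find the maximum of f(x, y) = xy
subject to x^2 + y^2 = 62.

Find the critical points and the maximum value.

Lagrange conditions: y = 2*lambda*x and x = 2*lambda*y
If x = 0 then y = 0, violating the constraint, so x, y != 0.
Dividing: y/x = x/y => x^2 = y^2 => y = x or y = -x
Constraint: 2x^2 = 62 => x^2 = 31 => x = +/-sqrt(31)
Critical points: (sqrt(31), sqrt(31)), (-sqrt(31), -sqrt(31)), (sqrt(31), -sqrt(31)), (-sqrt(31), sqrt(31))
  y = x:  xy = x^2 = 31  at (sqrt(31), sqrt(31)) and (-sqrt(31), -sqrt(31))
  y = -x: xy = -x^2 = -31 at (sqrt(31), -sqrt(31)) and (-sqrt(31), sqrt(31))
Maximum xy = 31 at (sqrt(31), sqrt(31)) and (-sqrt(31), -sqrt(31))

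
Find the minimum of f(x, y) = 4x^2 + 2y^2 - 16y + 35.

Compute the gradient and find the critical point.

f(x,y) = 4x^2 + 2y^2 - 16y + 35
df/dx = 8x + (0) = 0  =>  x = 0
df/dy = 4y + (-16) = 0  =>  y = 4
f(0, 4) = 4*(0)^2 + 2*(4)^2 + -16*(4) + 35 = 3
Hessian is diagonal with entries 8, 4 > 0, so this is a minimum.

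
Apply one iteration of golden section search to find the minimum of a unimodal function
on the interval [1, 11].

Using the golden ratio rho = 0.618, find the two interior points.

Golden section search on [1, 11].
Golden ratio rho = 0.618 (approx).
Interior points:
  x_1 = 1 + (1-0.618)*10 = 4.8200
  x_2 = 1 + 0.618*10 = 7.1800
Compare f(x_1) and f(x_2) to determine which subinterval to keep.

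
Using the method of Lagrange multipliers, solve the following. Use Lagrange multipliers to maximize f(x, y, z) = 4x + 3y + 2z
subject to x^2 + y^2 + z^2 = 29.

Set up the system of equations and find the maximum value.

Lagrange conditions: 4 = 2*lambda*x, 3 = 2*lambda*y, 2 = 2*lambda*z
So x:4 = y:3 = z:2, i.e. x = 4t, y = 3t, z = 2t
Constraint: t^2*(4^2 + 3^2 + 2^2) = 29
  t^2 * 29 = 29  =>  t = sqrt(1)
Maximum = 4*4t + 3*3t + 2*2t = 29*sqrt(1) = 29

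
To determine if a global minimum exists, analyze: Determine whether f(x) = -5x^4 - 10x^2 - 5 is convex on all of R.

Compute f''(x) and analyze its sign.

f(x) = -5x^4 - 10x^2 - 5
f'(x) = -20x^3 + -20x
f''(x) = -60x^2 + -20
f''(x) = -60x^2 + -20 <= -20 < 0 for all x
Therefore, f is concave on R.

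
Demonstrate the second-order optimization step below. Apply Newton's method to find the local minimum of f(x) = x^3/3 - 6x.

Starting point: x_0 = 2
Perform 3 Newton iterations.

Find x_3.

f(x) = x^3/3 - 6x
f'(x) = x^2 - 6, f''(x) = 2x
Newton update: x_{n+1} = x_n - (x_n^2 - 6)/(2*x_n)
Step 1: x_0 = 2, f'=-2, f''=4, x_1 = 5/2
Step 2: x_1 = 5/2, f'=1/4, f''=5, x_2 = 49/20
Step 3: x_2 = 49/20, f'=1/400, f''=49/10, x_3 = 4801/1960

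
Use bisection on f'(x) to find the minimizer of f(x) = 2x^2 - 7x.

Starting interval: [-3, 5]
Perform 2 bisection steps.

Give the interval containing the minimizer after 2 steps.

Finding critical point of f(x) = 2x^2 - 7x using bisection on f'(x) = 4x + -7.
f'(x) = 0 when x = 7/4.
Starting interval: [-3, 5]
Step 1: mid = 1, f'(mid) = -3, new interval = [1, 5]
Step 2: mid = 3, f'(mid) = 5, new interval = [1, 3]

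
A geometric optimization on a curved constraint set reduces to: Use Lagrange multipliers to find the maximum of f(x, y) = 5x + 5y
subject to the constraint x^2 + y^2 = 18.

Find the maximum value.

Set up Lagrange conditions: grad f = lambda * grad g
  5 = 2*lambda*x
  5 = 2*lambda*y
From these: x/y = 5/5, so x = 5t, y = 5t for some t.
Substitute into constraint: (5t)^2 + (5t)^2 = 18
  t^2 * 50 = 18
  t = sqrt(18/50)
Maximum = 5*x + 5*y = (5^2 + 5^2)*t = 50 * sqrt(18/50) = 30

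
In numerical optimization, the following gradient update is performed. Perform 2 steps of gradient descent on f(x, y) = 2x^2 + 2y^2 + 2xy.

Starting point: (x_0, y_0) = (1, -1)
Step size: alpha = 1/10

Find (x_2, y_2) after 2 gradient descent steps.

f(x,y) = 2x^2 + 2y^2 + 2xy
grad_x = 4x + 2y, grad_y = 4y + 2x
Step 1: grad = (2, -2), (4/5, -4/5)
Step 2: grad = (8/5, -8/5), (16/25, -16/25)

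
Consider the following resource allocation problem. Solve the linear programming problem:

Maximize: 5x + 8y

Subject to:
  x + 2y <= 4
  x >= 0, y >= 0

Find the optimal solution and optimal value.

The feasible region has vertices at [(0, 0), (4, 0), (0, 2)].
Checking objective 5x + 8y at each vertex:
  (0, 0): 5*0 + 8*0 = 0
  (4, 0): 5*4 + 8*0 = 20
  (0, 2): 5*0 + 8*2 = 16
Maximum is 20 at (4, 0).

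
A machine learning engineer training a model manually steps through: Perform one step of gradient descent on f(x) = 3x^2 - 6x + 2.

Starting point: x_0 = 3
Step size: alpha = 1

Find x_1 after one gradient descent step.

f(x) = 3x^2 - 6x + 2
f'(x) = 6x - 6
f'(3) = 6*3 + (-6) = 12
x_1 = x_0 - alpha * f'(x_0) = 3 - 1 * 12 = -9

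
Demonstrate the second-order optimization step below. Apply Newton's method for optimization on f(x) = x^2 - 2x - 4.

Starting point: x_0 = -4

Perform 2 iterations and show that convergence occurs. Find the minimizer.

f(x) = x^2 - 2x - 4, f'(x) = 2x + (-2), f''(x) = 2
Step 1: f'(-4) = -10, x_1 = -4 - -10/2 = 1
Step 2: f'(1) = 0, x_2 = 1 (converged)
Newton's method converges in 1 step for quadratics.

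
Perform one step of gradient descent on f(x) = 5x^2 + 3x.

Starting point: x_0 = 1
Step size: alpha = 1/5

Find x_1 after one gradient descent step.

f(x) = 5x^2 + 3x
f'(x) = 10x + 3
f'(1) = 10*1 + (3) = 13
x_1 = x_0 - alpha * f'(x_0) = 1 - 1/5 * 13 = -8/5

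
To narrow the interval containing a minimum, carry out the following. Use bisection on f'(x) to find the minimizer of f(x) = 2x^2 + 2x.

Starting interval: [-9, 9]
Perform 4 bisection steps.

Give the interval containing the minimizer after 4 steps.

Finding critical point of f(x) = 2x^2 + 2x using bisection on f'(x) = 4x + 2.
f'(x) = 0 when x = -1/2.
Starting interval: [-9, 9]
Step 1: mid = 0, f'(mid) = 2, new interval = [-9, 0]
Step 2: mid = -9/2, f'(mid) = -16, new interval = [-9/2, 0]
Step 3: mid = -9/4, f'(mid) = -7, new interval = [-9/4, 0]
Step 4: mid = -9/8, f'(mid) = -5/2, new interval = [-9/8, 0]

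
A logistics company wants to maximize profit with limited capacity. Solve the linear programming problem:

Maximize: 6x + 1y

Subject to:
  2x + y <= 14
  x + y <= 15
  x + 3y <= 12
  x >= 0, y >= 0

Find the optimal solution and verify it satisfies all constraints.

Feasible vertices: (0, 0), (0, 4), (6, 2), (7, 0)
Objective 6x + 1y at each vertex:
  (0, 0): 0
  (0, 4): 4
  (6, 2): 38
  (7, 0): 42
Maximum is 42 at (7, 0).
Verify constraints at (x, y) = (7, 0):
  2*7 + 1*0 = 14 <= 14 (active)
  1*7 + 1*0 = 7 <= 15
  1*7 + 3*0 = 7 <= 12
  x = 7 >= 0, y = 0 >= 0. All constraints satisfied.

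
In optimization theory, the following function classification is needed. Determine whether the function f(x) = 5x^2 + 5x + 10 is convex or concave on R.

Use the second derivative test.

f(x) = 5x^2 + 5x + 10
f'(x) = 10x + 5
f''(x) = 10
Since f''(x) = 10 > 0 for all x, f is convex on R.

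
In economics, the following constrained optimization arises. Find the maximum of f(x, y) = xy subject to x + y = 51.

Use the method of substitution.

Substitute y = 51 - x into f(x,y) = xy:
g(x) = x(51 - x) = 51x - x^2
g'(x) = 51 - 2x = 0  =>  x = 51/2
y = 51 - 51/2 = 51/2
Maximum value = (51/2) * (51/2) = 2601/4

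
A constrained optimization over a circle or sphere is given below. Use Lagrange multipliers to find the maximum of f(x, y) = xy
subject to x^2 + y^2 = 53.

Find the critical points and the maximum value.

Lagrange conditions: y = 2*lambda*x and x = 2*lambda*y
If x = 0 then y = 0, violating the constraint, so x, y != 0.
Dividing: y/x = x/y => x^2 = y^2 => y = x or y = -x
Constraint: 2x^2 = 53 => x^2 = 53/2 => x = +/-sqrt(53/2)
Critical points: (sqrt(53/2), sqrt(53/2)), (-sqrt(53/2), -sqrt(53/2)), (sqrt(53/2), -sqrt(53/2)), (-sqrt(53/2), sqrt(53/2))
  y = x:  xy = x^2 = 53/2  at (sqrt(53/2), sqrt(53/2)) and (-sqrt(53/2), -sqrt(53/2))
  y = -x: xy = -x^2 = -53/2 at (sqrt(53/2), -sqrt(53/2)) and (-sqrt(53/2), sqrt(53/2))
Maximum xy = 53/2 at (sqrt(53/2), sqrt(53/2)) and (-sqrt(53/2), -sqrt(53/2))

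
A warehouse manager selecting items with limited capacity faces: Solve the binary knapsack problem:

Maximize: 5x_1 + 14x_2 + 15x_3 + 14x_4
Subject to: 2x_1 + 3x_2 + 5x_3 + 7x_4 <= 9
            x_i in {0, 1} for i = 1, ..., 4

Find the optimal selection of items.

Items: item 1 (v=5, w=2), item 2 (v=14, w=3), item 3 (v=15, w=5), item 4 (v=14, w=7)
Capacity: 9
Checking all 16 subsets (w = total weight, v = total value):
  {}: w = 0, v = 0
  {1}: w = 2, v = 5
  {2}: w = 3, v = 14
  {3}: w = 5, v = 15
  {4}: w = 7, v = 14
  {1, 2}: w = 5, v = 19
  {1, 3}: w = 7, v = 20
  {1, 4}: w = 9, v = 19
  {2, 3}: w = 8, v = 29
  {2, 4}: w = 10 > 9, infeasible
  {3, 4}: w = 12 > 9, infeasible
  {1, 2, 3}: w = 10 > 9, infeasible
  {1, 2, 4}: w = 12 > 9, infeasible
  {1, 3, 4}: w = 14 > 9, infeasible
  {2, 3, 4}: w = 15 > 9, infeasible
  {1, 2, 3, 4}: w = 17 > 9, infeasible
Best feasible subset: items [2, 3]
Total weight: 8 <= 9, total value: 29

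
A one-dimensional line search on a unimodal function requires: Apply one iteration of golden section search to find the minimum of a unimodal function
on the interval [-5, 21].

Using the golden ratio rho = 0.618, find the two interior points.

Golden section search on [-5, 21].
Golden ratio rho = 0.618 (approx).
Interior points:
  x_1 = -5 + (1-0.618)*26 = 4.9320
  x_2 = -5 + 0.618*26 = 11.0680
Compare f(x_1) and f(x_2) to determine which subinterval to keep.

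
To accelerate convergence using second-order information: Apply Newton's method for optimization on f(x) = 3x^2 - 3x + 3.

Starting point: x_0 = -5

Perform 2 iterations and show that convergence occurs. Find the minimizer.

f(x) = 3x^2 - 3x + 3, f'(x) = 6x + (-3), f''(x) = 6
Step 1: f'(-5) = -33, x_1 = -5 - -33/6 = 1/2
Step 2: f'(1/2) = 0, x_2 = 1/2 (converged)
Newton's method converges in 1 step for quadratics.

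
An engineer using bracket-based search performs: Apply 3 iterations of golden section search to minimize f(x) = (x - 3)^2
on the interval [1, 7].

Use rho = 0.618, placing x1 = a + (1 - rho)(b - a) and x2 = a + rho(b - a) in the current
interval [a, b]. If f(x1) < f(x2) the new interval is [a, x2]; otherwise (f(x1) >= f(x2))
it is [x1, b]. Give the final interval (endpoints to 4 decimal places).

Golden section search for min of f(x) = (x - 3)^2 on [1, 7].
Each step: x1 = a + (1 - rho)(b - a), x2 = a + rho(b - a); if f(x1) < f(x2) keep [a, x2], otherwise keep [x1, b].
Step 1: [1.0000, 7.0000], x1=3.2920 (f=0.0853), x2=4.7080 (f=2.9173); f(x1) < f(x2) => keep [1.0000, 4.7080]
Step 2: [1.0000, 4.7080], x1=2.4165 (f=0.3405), x2=3.2915 (f=0.0850); f(x1) > f(x2) => keep [2.4165, 4.7080]
Step 3: [2.4165, 4.7080], x1=3.2918 (f=0.0852), x2=3.8326 (f=0.6933); f(x1) < f(x2) => keep [2.4165, 3.8326]
Final interval: [2.4165, 3.8326]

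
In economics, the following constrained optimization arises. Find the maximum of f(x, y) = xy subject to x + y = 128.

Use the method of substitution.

Substitute y = 128 - x into f(x,y) = xy:
g(x) = x(128 - x) = 128x - x^2
g'(x) = 128 - 2x = 0  =>  x = 64
y = 128 - 64 = 64
Maximum value = 64 * 64 = 4096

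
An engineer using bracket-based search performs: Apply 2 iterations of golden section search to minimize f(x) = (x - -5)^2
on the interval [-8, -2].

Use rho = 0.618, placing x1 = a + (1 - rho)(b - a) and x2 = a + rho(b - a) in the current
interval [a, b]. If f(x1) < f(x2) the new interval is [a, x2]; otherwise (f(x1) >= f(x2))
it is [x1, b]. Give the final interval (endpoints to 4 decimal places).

Golden section search for min of f(x) = (x - -5)^2 on [-8, -2].
Each step: x1 = a + (1 - rho)(b - a), x2 = a + rho(b - a); if f(x1) < f(x2) keep [a, x2], otherwise keep [x1, b].
Step 1: [-8.0000, -2.0000], x1=-5.7080 (f=0.5013), x2=-4.2920 (f=0.5013); f(x1) = f(x2) (tie, not '<') => keep [-5.7080, -2.0000]
Step 2: [-5.7080, -2.0000], x1=-4.2915 (f=0.5019), x2=-3.4165 (f=2.5076); f(x1) < f(x2) => keep [-5.7080, -3.4165]
Final interval: [-5.7080, -3.4165]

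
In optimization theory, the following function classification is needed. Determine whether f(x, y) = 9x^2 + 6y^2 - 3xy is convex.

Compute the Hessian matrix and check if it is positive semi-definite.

f(x,y) = 9x^2 + 6y^2 - 3xy
Hessian H = [[18, -3], [-3, 12]]
trace(H) = 30, det(H) = 207
Eigenvalues: (30 +/- sqrt(72)) / 2 = 19.24, 10.76
Since both eigenvalues > 0, f is convex.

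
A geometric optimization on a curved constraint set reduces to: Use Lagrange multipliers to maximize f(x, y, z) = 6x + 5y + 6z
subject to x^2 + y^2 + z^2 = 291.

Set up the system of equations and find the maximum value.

Lagrange conditions: 6 = 2*lambda*x, 5 = 2*lambda*y, 6 = 2*lambda*z
So x:6 = y:5 = z:6, i.e. x = 6t, y = 5t, z = 6t
Constraint: t^2*(6^2 + 5^2 + 6^2) = 291
  t^2 * 97 = 291  =>  t = sqrt(3)
Maximum = 6*6t + 5*5t + 6*6t = 97*sqrt(3) = sqrt(28227)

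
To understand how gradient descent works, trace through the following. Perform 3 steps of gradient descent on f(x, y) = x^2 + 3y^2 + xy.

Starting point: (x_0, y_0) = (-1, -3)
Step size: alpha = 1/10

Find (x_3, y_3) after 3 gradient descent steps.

f(x,y) = x^2 + 3y^2 + xy
grad_x = 2x + 1y, grad_y = 6y + 1x
Step 1: grad = (-5, -19), (-1/2, -11/10)
Step 2: grad = (-21/10, -71/10), (-29/100, -39/100)
Step 3: grad = (-97/100, -263/100), (-193/1000, -127/1000)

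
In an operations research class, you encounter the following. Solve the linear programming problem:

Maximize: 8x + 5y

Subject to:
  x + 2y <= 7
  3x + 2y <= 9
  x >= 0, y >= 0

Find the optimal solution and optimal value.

Feasible vertices: (0, 0), (0, 7/2), (1, 3), (3, 0)
Objective 8x + 5y at each:
  (0, 0): 0
  (0, 7/2): 35/2
  (1, 3): 23
  (3, 0): 24
Maximum is 24 at (3, 0).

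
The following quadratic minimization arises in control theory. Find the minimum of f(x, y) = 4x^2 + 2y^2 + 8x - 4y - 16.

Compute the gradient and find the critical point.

f(x,y) = 4x^2 + 2y^2 + 8x - 4y - 16
df/dx = 8x + (8) = 0  =>  x = -1
df/dy = 4y + (-4) = 0  =>  y = 1
f(-1, 1) = 4*(-1)^2 + 2*(1)^2 + 8*(-1) + -4*(1) + -16 = -22
Hessian is diagonal with entries 8, 4 > 0, so this is a minimum.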